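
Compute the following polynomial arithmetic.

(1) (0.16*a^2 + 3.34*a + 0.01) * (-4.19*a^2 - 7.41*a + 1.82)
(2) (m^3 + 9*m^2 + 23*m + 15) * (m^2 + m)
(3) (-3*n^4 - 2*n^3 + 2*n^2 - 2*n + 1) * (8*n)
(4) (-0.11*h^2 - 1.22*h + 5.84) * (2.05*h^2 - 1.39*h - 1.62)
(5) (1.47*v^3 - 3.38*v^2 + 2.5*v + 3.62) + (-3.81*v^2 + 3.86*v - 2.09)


(1) = -0.6704*a^4 - 15.1802*a^3 - 24.5001*a^2 + 6.0047*a + 0.0182
(2) = m^5 + 10*m^4 + 32*m^3 + 38*m^2 + 15*m
(3) = -24*n^5 - 16*n^4 + 16*n^3 - 16*n^2 + 8*n
(4) = -0.2255*h^4 - 2.3481*h^3 + 13.846*h^2 - 6.1412*h - 9.4608
(5) = 1.47*v^3 - 7.19*v^2 + 6.36*v + 1.53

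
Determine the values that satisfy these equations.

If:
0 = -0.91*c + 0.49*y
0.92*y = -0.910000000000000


Then:
c = -0.53
y = -0.99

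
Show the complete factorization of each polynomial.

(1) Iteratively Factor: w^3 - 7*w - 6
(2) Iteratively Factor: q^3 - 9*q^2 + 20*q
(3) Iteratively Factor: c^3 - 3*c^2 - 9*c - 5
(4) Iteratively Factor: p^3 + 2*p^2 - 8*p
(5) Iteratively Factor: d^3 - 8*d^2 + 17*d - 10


(1) = (w - 3)*(w^2 + 3*w + 2) = (w - 3)*(w + 2)*(w + 1)
(2) = (q)*(q^2 - 9*q + 20) = q*(q - 4)*(q - 5)
(3) = (c + 1)*(c^2 - 4*c - 5) = (c + 1)^2*(c - 5)
(4) = (p + 4)*(p^2 - 2*p) = p*(p + 4)*(p - 2)
(5) = (d - 1)*(d^2 - 7*d + 10) = (d - 2)*(d - 1)*(d - 5)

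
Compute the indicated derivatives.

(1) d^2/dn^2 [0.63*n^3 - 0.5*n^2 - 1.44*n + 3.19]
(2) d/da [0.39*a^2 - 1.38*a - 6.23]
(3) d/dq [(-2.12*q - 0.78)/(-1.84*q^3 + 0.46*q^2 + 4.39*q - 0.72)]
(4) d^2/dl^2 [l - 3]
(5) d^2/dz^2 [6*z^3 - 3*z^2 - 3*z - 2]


(1) = 3.78*n - 1.0
(2) = 0.78*a - 1.38
(3) = (-7.8016*q^3 - 3.3304*q^2 + 0.7176*q + 4.9506)/(3.3856*q^6 - 1.6928*q^5 - 15.9436*q^4 + 6.6884*q^3 + 18.6097*q^2 - 6.3216*q + 0.5184)
(4) = 0
(5) = 36*z - 6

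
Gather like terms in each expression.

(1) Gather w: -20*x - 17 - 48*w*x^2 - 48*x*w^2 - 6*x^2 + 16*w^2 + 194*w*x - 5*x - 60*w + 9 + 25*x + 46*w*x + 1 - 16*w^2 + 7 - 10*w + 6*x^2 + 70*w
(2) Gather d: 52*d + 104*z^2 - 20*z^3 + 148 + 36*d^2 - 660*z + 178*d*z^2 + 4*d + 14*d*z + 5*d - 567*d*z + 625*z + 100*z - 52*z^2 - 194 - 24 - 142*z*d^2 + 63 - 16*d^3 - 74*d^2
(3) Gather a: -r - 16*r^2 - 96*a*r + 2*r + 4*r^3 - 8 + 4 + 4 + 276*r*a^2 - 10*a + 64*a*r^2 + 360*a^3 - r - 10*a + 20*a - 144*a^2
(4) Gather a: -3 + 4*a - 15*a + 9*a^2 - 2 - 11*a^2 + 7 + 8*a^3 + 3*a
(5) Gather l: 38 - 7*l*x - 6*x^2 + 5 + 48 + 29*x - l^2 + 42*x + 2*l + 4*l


(1) = -48*w^2*x + w*(-48*x^2 + 240*x)
(2) = -16*d^3 + d^2*(-142*z - 38) + d*(178*z^2 - 553*z + 61) - 20*z^3 + 52*z^2 + 65*z - 7
(3) = 360*a^3 + a^2*(276*r - 144) + a*(64*r^2 - 96*r) + 4*r^3 - 16*r^2
(4) = 8*a^3 - 2*a^2 - 8*a + 2
(5) = -l^2 + l*(6 - 7*x) - 6*x^2 + 71*x + 91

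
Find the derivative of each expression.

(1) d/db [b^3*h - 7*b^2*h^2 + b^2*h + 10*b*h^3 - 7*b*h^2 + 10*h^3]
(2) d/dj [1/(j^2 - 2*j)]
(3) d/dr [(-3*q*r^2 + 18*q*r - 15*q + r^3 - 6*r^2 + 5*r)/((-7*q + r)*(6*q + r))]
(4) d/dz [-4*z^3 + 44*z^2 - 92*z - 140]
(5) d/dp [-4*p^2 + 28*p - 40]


(1) = h*(3*b^2 - 14*b*h + 2*b + 10*h^2 - 7*h)
(2) = 2*(1 - j)/(j^2*(j - 2)^2)
(3) = (252*q^3*r - 756*q^3 - 123*q^2*r^2 + 504*q^2*r - 225*q^2 - 2*q*r^3 - 12*q*r^2 + 30*q*r + r^4 - 5*r^2)/(1764*q^4 + 84*q^3*r - 83*q^2*r^2 - 2*q*r^3 + r^4)
(4) = -12*z^2 + 88*z - 92
(5) = 28 - 8*p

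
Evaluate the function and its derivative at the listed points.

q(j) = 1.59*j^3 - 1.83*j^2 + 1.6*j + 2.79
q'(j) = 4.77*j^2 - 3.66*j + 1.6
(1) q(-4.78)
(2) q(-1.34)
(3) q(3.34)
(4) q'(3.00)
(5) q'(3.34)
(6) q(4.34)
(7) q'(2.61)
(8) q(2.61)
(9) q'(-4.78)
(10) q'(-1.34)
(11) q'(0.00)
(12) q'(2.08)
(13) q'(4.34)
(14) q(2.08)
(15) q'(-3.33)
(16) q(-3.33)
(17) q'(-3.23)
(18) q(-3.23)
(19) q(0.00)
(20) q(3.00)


(1) = -220.32
(2) = -6.47
(3) = 46.96
(4) = 33.55
(5) = 42.59
(6) = 105.24
(7) = 24.54
(8) = 22.77
(9) = 128.08
(10) = 15.07
(11) = 1.60
(12) = 14.62
(13) = 75.56
(14) = 12.51
(15) = 66.68
(16) = -81.54
(17) = 63.19
(18) = -75.05
(19) = 2.79
(20) = 34.05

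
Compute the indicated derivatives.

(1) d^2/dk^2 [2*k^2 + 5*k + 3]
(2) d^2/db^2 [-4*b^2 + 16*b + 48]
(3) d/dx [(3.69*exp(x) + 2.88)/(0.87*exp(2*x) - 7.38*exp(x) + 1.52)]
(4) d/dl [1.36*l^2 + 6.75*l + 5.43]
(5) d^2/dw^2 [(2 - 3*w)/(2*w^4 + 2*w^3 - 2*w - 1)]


(1) = 4
(2) = -8
(3) = (-3.2103*exp(2*x) - 5.0112*exp(x) + 26.8632)*exp(x)/(0.7569*exp(4*x) - 12.8412*exp(3*x) + 57.1092*exp(2*x) - 22.4352*exp(x) + 2.3104)
(4) = 2.72*l + 6.75
(5) = 4*(-2*(3*w - 2)*(4*w^3 + 3*w^2 - 1)^2 + 3*(4*w^3 + 3*w^2 + w*(2*w + 1)*(3*w - 2) - 1)*(2*w^4 + 2*w^3 - 2*w - 1))/(2*w^4 + 2*w^3 - 2*w - 1)^3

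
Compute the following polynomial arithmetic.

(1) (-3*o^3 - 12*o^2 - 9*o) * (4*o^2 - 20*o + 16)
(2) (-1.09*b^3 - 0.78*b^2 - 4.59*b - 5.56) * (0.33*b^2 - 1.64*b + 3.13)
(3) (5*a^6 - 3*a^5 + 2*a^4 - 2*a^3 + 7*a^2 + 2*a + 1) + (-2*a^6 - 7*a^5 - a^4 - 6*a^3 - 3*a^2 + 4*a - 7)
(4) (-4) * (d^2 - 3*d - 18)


(1) = -12*o^5 + 12*o^4 + 156*o^3 - 12*o^2 - 144*o
(2) = -0.3597*b^5 + 1.5302*b^4 - 3.6472*b^3 + 3.2514*b^2 - 5.2483*b - 17.4028
(3) = 3*a^6 - 10*a^5 + a^4 - 8*a^3 + 4*a^2 + 6*a - 6
(4) = -4*d^2 + 12*d + 72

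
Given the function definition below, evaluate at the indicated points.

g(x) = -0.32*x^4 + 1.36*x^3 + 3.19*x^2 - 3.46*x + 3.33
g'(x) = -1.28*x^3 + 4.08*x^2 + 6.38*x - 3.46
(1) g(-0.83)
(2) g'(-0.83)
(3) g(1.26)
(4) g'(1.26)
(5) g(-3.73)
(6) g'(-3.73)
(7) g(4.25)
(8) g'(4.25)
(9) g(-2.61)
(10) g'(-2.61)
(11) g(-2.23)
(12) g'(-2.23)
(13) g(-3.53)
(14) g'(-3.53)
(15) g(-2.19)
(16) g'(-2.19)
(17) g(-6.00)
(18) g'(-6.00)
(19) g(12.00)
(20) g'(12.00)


(1) = 7.47
(2) = -5.21
(3) = 5.95
(4) = 8.50
(5) = -71.90
(6) = 95.93
(7) = 46.24
(8) = -0.91
(9) = -4.94
(10) = 30.44
(11) = 3.91
(12) = 16.80
(13) = -54.22
(14) = 81.16
(15) = 4.56
(16) = 15.58
(17) = -569.55
(18) = 381.62
(19) = -3864.27
(20) = -1551.22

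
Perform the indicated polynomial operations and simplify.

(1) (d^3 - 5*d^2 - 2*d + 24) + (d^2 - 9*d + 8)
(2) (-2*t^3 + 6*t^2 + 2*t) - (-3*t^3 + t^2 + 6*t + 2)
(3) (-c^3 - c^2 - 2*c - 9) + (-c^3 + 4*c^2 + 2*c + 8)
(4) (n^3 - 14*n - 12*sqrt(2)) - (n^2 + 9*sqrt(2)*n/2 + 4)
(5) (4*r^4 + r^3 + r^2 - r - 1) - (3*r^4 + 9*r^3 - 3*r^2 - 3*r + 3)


(1) = d^3 - 4*d^2 - 11*d + 32
(2) = t^3 + 5*t^2 - 4*t - 2
(3) = -2*c^3 + 3*c^2 - 1
(4) = n^3 - n^2 - 14*n - 9*sqrt(2)*n/2 - 12*sqrt(2) - 4
(5) = r^4 - 8*r^3 + 4*r^2 + 2*r - 4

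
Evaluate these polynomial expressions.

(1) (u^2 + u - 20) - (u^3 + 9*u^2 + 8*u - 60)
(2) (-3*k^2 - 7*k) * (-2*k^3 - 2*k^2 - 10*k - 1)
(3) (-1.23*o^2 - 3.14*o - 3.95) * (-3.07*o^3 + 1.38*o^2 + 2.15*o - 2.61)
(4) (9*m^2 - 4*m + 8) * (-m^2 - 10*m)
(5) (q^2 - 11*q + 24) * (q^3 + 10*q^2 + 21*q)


(1) = -u^3 - 8*u^2 - 7*u + 40
(2) = 6*k^5 + 20*k^4 + 44*k^3 + 73*k^2 + 7*k
(3) = 3.7761*o^5 + 7.9424*o^4 + 5.1488*o^3 - 8.9917*o^2 - 0.2971*o + 10.3095
(4) = -9*m^4 - 86*m^3 + 32*m^2 - 80*m
(5) = q^5 - q^4 - 65*q^3 + 9*q^2 + 504*q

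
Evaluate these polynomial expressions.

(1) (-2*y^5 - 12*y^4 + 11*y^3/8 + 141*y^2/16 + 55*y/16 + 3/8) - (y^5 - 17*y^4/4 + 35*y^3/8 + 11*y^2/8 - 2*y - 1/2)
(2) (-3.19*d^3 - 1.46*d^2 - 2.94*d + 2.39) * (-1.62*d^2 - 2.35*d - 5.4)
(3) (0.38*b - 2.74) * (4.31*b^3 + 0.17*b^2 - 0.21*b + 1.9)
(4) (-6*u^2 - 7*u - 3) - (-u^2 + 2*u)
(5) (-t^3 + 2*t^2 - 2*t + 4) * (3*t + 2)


(1) = -3*y^5 - 31*y^4/4 - 3*y^3 + 119*y^2/16 + 87*y/16 + 7/8
(2) = 5.1678*d^5 + 9.8617*d^4 + 25.4198*d^3 + 10.9212*d^2 + 10.2595*d - 12.906
(3) = 1.6378*b^4 - 11.7448*b^3 - 0.5456*b^2 + 1.2974*b - 5.206
(4) = -5*u^2 - 9*u - 3
(5) = -3*t^4 + 4*t^3 - 2*t^2 + 8*t + 8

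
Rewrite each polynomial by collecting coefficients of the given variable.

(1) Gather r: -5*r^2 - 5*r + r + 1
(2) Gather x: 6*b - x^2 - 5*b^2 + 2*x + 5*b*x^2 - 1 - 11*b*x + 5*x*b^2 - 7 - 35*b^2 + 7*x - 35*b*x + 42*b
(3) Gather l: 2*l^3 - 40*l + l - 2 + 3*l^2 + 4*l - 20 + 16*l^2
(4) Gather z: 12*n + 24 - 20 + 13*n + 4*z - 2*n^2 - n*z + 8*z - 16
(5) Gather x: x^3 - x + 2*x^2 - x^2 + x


(1) = -5*r^2 - 4*r + 1
(2) = -40*b^2 + 48*b + x^2*(5*b - 1) + x*(5*b^2 - 46*b + 9) - 8
(3) = 2*l^3 + 19*l^2 - 35*l - 22
(4) = -2*n^2 + 25*n + z*(12 - n) - 12
(5) = x^3 + x^2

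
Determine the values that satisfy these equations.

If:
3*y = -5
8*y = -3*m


Then:
m = 40/9
y = -5/3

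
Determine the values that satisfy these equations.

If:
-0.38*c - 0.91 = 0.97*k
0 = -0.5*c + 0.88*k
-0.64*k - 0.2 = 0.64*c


Then:
No Solution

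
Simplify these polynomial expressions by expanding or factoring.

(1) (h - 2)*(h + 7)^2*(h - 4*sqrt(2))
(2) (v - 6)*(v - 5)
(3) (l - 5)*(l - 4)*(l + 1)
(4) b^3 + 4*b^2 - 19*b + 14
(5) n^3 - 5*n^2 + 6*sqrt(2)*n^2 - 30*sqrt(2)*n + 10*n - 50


(1) = h^4 - 4*sqrt(2)*h^3 + 12*h^3 - 48*sqrt(2)*h^2 + 21*h^2 - 84*sqrt(2)*h - 98*h + 392*sqrt(2)
(2) = v^2 - 11*v + 30
(3) = l^3 - 8*l^2 + 11*l + 20
(4) = (b - 2)*(b - 1)*(b + 7)
(5) = (n - 5)*(n + sqrt(2))*(n + 5*sqrt(2))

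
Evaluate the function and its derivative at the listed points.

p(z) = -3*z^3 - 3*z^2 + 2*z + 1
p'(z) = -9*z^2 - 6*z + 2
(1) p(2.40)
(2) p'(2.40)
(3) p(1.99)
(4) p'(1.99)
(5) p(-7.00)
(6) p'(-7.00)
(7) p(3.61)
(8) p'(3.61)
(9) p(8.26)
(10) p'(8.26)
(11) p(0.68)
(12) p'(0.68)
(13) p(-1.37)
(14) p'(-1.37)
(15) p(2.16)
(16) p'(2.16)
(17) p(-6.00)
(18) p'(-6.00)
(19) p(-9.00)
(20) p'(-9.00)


(1) = -52.95
(2) = -64.24
(3) = -30.54
(4) = -45.58
(5) = 869.00
(6) = -397.00
(7) = -172.01
(8) = -136.95
(9) = -1877.84
(10) = -661.61
(11) = 0.03
(12) = -6.24
(13) = 0.34
(14) = -6.67
(15) = -38.91
(16) = -52.95
(17) = 529.00
(18) = -286.00
(19) = 1927.00
(20) = -673.00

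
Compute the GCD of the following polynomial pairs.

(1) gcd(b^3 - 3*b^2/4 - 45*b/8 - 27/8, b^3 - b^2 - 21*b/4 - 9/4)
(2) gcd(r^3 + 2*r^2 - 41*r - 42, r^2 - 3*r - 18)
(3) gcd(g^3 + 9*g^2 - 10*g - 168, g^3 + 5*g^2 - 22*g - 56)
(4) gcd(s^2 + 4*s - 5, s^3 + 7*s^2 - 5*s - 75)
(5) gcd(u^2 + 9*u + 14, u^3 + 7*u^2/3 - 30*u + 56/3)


(1) = b^2 - 3*b/2 - 9/2
(2) = r - 6
(3) = g^2 + 3*g - 28
(4) = s + 5
(5) = u + 7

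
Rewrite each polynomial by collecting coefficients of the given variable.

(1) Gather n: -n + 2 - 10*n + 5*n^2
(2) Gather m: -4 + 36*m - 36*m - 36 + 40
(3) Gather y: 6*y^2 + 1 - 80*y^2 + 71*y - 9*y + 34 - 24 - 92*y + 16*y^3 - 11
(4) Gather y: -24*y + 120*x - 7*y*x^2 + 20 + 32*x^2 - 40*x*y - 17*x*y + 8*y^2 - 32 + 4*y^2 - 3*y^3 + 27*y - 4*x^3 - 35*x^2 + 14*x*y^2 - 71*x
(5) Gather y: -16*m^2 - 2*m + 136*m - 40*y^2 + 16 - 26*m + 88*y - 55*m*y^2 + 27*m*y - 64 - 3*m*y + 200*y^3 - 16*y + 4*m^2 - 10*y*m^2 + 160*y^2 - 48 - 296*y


(1) = 5*n^2 - 11*n + 2
(2) = 0
(3) = 16*y^3 - 74*y^2 - 30*y
(4) = -4*x^3 - 3*x^2 + 49*x - 3*y^3 + y^2*(14*x + 12) + y*(-7*x^2 - 57*x + 3) - 12
(5) = -12*m^2 + 108*m + 200*y^3 + y^2*(120 - 55*m) + y*(-10*m^2 + 24*m - 224) - 96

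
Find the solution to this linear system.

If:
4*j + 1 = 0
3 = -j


Then:
No Solution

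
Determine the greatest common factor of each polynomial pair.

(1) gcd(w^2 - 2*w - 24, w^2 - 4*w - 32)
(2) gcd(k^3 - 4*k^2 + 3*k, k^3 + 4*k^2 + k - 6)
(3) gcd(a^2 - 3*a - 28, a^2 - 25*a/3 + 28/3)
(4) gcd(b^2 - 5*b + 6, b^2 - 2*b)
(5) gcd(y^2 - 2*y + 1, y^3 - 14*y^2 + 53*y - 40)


(1) = gcd((w - 6)*(w + 4), (w - 8)*(w + 4)) = w + 4
(2) = gcd(k*(k - 3)*(k - 1), (k - 1)*(k + 2)*(k + 3)) = k - 1
(3) = a - 7
(4) = b - 2
(5) = gcd((y - 1)^2, (y - 8)*(y - 5)*(y - 1)) = y - 1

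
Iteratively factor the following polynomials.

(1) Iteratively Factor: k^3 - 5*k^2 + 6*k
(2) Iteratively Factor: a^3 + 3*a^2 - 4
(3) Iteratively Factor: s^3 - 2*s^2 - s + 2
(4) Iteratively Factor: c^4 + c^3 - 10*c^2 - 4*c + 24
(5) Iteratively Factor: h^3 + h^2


(1) = (k - 3)*(k^2 - 2*k) = k*(k - 3)*(k - 2)
(2) = (a + 2)*(a^2 + a - 2) = (a + 2)^2*(a - 1)
(3) = (s - 2)*(s^2 - 1) = (s - 2)*(s + 1)*(s - 1)
(4) = (c + 2)*(c^3 - c^2 - 8*c + 12) = (c + 2)*(c + 3)*(c^2 - 4*c + 4) = (c - 2)*(c + 2)*(c + 3)*(c - 2)
(5) = (h + 1)*(h^2) = h*(h + 1)*(h)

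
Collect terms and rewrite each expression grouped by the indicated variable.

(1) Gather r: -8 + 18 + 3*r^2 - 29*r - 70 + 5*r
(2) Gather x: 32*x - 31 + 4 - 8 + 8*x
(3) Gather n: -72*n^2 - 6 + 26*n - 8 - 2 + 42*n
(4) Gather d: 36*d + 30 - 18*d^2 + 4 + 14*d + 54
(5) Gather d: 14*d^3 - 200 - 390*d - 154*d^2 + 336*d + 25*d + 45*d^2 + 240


(1) = 3*r^2 - 24*r - 60
(2) = 40*x - 35
(3) = -72*n^2 + 68*n - 16
(4) = -18*d^2 + 50*d + 88
(5) = 14*d^3 - 109*d^2 - 29*d + 40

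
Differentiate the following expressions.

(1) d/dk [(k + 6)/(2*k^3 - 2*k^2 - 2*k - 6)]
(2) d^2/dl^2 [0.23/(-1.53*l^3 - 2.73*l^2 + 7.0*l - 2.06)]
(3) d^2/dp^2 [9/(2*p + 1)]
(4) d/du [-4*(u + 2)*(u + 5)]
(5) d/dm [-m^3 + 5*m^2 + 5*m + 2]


(1) = (k^3 - k^2 - k + (k + 6)*(-3*k^2 + 2*k + 1) - 3)/(2*(-k^3 + k^2 + k + 3)^2)
(2) = ((2.1114*l + 1.2558)*(1.53*l^3 + 2.73*l^2 - 7.0*l + 2.06) - 0.23*(4.59*l^2 + 5.46*l - 7.0)*(9.18*l^2 + 10.92*l - 14.0))/(1.53*l^3 + 2.73*l^2 - 7.0*l + 2.06)^3
(3) = 72/(2*p + 1)^3
(4) = -8*u - 28
(5) = -3*m^2 + 10*m + 5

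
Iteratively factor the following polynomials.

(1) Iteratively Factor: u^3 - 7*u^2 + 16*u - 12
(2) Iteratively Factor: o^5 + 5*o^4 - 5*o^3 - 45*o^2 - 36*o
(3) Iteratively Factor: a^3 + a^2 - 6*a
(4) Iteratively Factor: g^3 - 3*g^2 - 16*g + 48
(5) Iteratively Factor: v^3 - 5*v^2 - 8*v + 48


(1) = (u - 2)*(u^2 - 5*u + 6) = (u - 2)^2*(u - 3)
(2) = (o + 4)*(o^4 + o^3 - 9*o^2 - 9*o) = (o - 3)*(o + 4)*(o^3 + 4*o^2 + 3*o) = o*(o - 3)*(o + 4)*(o^2 + 4*o + 3) = o*(o - 3)*(o + 1)*(o + 4)*(o + 3)
(3) = (a + 3)*(a^2 - 2*a) = a*(a + 3)*(a - 2)
(4) = (g - 3)*(g^2 - 16) = (g - 3)*(g + 4)*(g - 4)
(5) = (v + 3)*(v^2 - 8*v + 16) = (v - 4)*(v + 3)*(v - 4)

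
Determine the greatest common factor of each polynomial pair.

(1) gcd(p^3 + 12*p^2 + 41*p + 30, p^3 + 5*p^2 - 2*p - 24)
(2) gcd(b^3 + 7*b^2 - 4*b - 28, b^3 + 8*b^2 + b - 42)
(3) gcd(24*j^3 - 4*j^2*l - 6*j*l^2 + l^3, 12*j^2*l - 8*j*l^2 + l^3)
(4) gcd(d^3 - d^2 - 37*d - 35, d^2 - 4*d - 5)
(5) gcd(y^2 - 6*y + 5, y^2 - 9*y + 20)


(1) = gcd((p + 1)*(p + 5)*(p + 6), (p - 2)*(p + 3)*(p + 4)) = 1
(2) = b^2 + 5*b - 14
(3) = gcd((-6*j + l)*(-2*j + l)*(2*j + l), l*(-6*j + l)*(-2*j + l)) = 12*j^2 - 8*j*l + l^2
(4) = d + 1
(5) = gcd((y - 5)*(y - 1), (y - 5)*(y - 4)) = y - 5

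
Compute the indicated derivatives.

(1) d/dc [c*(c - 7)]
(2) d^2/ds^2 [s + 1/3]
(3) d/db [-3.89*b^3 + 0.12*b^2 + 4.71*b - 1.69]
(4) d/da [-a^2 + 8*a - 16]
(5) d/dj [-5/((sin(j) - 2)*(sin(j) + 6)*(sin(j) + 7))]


(1) = 2*c - 7
(2) = 0
(3) = -11.67*b^2 + 0.24*b + 4.71
(4) = 8 - 2*a
(5) = 5*(3*sin(j)^2 + 22*sin(j) + 16)*cos(j)/((sin(j) - 2)^2*(sin(j) + 6)^2*(sin(j) + 7)^2)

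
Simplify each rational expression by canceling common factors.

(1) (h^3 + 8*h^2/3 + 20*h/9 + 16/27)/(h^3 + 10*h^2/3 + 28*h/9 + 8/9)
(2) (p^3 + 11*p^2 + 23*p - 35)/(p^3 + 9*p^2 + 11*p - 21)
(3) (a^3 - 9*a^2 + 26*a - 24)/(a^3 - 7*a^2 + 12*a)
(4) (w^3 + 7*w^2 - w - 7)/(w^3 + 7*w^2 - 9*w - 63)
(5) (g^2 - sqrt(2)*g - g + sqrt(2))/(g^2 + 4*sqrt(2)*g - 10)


(1) = (3*h + 4)/(3*h + 6)
(2) = (p + 5)/(p + 3)
(3) = (a - 2)/a
(4) = (w^2 - 1)/(w^2 - 9)
(5) = (g - 1)/(g + 5*sqrt(2))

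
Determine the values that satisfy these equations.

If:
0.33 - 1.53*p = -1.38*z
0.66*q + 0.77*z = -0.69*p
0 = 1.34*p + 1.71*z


Then:
p = 0.13
q = -0.02
z = -0.10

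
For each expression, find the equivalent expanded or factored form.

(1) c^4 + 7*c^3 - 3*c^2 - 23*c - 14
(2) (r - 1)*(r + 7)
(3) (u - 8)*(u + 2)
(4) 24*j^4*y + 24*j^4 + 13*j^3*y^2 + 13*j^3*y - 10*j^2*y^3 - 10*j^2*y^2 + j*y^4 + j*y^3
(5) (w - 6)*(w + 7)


(1) = (c - 2)*(c + 1)^2*(c + 7)
(2) = r^2 + 6*r - 7
(3) = u^2 - 6*u - 16
(4) = (-8*j + y)*(-3*j + y)*(j + y)*(j*y + j)
(5) = w^2 + w - 42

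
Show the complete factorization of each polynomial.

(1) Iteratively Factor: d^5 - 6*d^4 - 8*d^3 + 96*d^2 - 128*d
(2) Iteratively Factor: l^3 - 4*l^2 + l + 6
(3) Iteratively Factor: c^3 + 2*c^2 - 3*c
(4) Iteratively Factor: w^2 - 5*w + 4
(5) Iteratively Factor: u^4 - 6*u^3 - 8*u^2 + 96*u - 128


(1) = (d - 4)*(d^4 - 2*d^3 - 16*d^2 + 32*d) = (d - 4)^2*(d^3 + 2*d^2 - 8*d) = d*(d - 4)^2*(d^2 + 2*d - 8) = d*(d - 4)^2*(d + 4)*(d - 2)
(2) = (l - 2)*(l^2 - 2*l - 3) = (l - 3)*(l - 2)*(l + 1)
(3) = (c + 3)*(c^2 - c) = c*(c + 3)*(c - 1)
(4) = (w - 4)*(w - 1)
(5) = (u - 4)*(u^3 - 2*u^2 - 16*u + 32) = (u - 4)^2*(u^2 + 2*u - 8) = (u - 4)^2*(u - 2)*(u + 4)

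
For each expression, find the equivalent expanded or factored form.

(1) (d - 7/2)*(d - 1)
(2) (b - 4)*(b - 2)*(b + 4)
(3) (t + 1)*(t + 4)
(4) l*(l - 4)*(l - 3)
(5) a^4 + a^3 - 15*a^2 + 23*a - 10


(1) = d^2 - 9*d/2 + 7/2
(2) = b^3 - 2*b^2 - 16*b + 32
(3) = t^2 + 5*t + 4
(4) = l^3 - 7*l^2 + 12*l
(5) = (a - 2)*(a - 1)^2*(a + 5)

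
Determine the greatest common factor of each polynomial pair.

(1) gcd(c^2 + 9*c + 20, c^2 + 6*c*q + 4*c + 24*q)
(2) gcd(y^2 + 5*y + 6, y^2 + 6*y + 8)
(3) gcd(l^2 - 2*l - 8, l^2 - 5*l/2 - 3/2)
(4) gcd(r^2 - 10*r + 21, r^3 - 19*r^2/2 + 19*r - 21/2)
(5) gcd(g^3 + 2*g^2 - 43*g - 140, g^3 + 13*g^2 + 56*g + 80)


(1) = c + 4
(2) = gcd((y + 2)*(y + 3), (y + 2)*(y + 4)) = y + 2
(3) = 1
(4) = gcd((r - 7)*(r - 3), (r - 7)*(r - 3/2)*(r - 1)) = r - 7
(5) = g^2 + 9*g + 20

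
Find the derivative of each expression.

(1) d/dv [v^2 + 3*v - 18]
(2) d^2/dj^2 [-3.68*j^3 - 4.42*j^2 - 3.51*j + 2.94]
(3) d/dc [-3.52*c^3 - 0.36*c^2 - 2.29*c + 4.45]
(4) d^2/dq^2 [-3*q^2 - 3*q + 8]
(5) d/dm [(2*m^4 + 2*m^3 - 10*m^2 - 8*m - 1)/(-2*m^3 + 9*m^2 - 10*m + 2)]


(1) = 2*v + 3
(2) = -22.08*j - 8.84
(3) = -10.56*c^2 - 0.72*c - 2.29
(4) = -6
(5) = 2*(-2*m^6 + 18*m^5 - 31*m^4 - 28*m^3 + 89*m^2 - 11*m - 13)/(4*m^6 - 36*m^5 + 121*m^4 - 188*m^3 + 136*m^2 - 40*m + 4)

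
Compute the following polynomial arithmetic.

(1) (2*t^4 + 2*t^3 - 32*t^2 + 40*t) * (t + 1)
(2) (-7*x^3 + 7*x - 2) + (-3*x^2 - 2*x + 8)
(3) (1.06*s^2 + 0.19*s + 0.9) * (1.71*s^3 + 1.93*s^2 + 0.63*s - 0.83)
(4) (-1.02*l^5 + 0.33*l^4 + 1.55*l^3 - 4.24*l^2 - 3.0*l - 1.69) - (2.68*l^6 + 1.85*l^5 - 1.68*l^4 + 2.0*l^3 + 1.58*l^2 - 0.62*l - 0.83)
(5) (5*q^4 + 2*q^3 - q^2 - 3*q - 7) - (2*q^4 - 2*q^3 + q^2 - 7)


(1) = 2*t^5 + 4*t^4 - 30*t^3 + 8*t^2 + 40*t
(2) = -7*x^3 - 3*x^2 + 5*x + 6
(3) = 1.8126*s^5 + 2.3707*s^4 + 2.5735*s^3 + 0.9769*s^2 + 0.4093*s - 0.747
(4) = -2.68*l^6 - 2.87*l^5 + 2.01*l^4 - 0.45*l^3 - 5.82*l^2 - 2.38*l - 0.86
(5) = 3*q^4 + 4*q^3 - 2*q^2 - 3*q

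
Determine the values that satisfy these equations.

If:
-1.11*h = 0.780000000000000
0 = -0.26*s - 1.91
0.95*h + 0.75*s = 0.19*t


Then:
h = -0.70
s = -7.35
t = -32.51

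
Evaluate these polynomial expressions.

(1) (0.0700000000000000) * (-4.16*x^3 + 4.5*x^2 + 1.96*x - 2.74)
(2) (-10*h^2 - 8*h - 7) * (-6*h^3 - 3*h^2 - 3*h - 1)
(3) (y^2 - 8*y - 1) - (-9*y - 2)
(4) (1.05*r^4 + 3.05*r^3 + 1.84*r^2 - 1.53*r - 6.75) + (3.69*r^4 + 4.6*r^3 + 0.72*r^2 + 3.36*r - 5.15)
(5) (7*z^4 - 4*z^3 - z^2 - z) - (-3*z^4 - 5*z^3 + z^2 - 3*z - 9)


(1) = -0.2912*x^3 + 0.315*x^2 + 0.1372*x - 0.1918
(2) = 60*h^5 + 78*h^4 + 96*h^3 + 55*h^2 + 29*h + 7
(3) = y^2 + y + 1
(4) = 4.74*r^4 + 7.65*r^3 + 2.56*r^2 + 1.83*r - 11.9
(5) = 10*z^4 + z^3 - 2*z^2 + 2*z + 9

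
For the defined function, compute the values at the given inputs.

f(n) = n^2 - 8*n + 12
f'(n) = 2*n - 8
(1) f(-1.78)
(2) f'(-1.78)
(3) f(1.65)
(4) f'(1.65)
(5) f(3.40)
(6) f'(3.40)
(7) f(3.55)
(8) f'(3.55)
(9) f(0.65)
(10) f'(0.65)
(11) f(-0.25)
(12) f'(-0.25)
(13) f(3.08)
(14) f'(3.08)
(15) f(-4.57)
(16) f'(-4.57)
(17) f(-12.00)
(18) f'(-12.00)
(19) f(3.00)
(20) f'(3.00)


(1) = 29.41
(2) = -11.56
(3) = 1.52
(4) = -4.70
(5) = -3.64
(6) = -1.20
(7) = -3.80
(8) = -0.90
(9) = 7.22
(10) = -6.70
(11) = 14.06
(12) = -8.50
(13) = -3.15
(14) = -1.84
(15) = 69.44
(16) = -17.14
(17) = 252.00
(18) = -32.00
(19) = -3.00
(20) = -2.00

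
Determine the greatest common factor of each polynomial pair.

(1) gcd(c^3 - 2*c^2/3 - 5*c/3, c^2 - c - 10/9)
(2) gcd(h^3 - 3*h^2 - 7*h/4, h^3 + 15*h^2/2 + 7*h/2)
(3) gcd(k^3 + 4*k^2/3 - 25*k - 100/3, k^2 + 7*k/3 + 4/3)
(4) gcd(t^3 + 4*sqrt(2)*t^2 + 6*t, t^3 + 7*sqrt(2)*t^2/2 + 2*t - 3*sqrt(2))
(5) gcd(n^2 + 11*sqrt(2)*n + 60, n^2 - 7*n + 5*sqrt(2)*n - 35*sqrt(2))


(1) = c - 5/3
(2) = h^2 + h/2
(3) = gcd((k - 5)*(k + 4/3)*(k + 5), (k + 1)*(k + 4/3)) = k + 4/3
(4) = t^2 + 4*sqrt(2)*t + 6
(5) = gcd((n + 5*sqrt(2))*(n + 6*sqrt(2)), (n - 7)*(n + 5*sqrt(2))) = n + 5*sqrt(2)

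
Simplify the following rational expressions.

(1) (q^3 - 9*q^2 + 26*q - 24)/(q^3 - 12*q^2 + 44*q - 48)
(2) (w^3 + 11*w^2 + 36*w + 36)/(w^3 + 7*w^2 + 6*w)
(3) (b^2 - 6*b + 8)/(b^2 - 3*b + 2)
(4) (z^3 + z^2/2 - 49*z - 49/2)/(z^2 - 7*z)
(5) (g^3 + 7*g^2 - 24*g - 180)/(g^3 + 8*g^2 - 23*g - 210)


(1) = (q - 3)/(q - 6)
(2) = (w^2 + 5*w + 6)/(w^2 + w)
(3) = (b - 4)/(b - 1)
(4) = (2*z^2 + 15*z + 7)/(2*z)
(5) = (g + 6)/(g + 7)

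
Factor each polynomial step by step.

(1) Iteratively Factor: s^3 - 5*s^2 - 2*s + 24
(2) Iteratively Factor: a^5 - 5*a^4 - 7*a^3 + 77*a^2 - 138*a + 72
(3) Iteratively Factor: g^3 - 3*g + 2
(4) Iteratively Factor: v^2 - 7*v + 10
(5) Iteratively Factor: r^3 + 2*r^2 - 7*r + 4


(1) = (s - 4)*(s^2 - s - 6) = (s - 4)*(s + 2)*(s - 3)
(2) = (a - 2)*(a^4 - 3*a^3 - 13*a^2 + 51*a - 36) = (a - 2)*(a - 1)*(a^3 - 2*a^2 - 15*a + 36) = (a - 2)*(a - 1)*(a + 4)*(a^2 - 6*a + 9) = (a - 3)*(a - 2)*(a - 1)*(a + 4)*(a - 3)
(3) = (g - 1)*(g^2 + g - 2) = (g - 1)*(g + 2)*(g - 1)
(4) = (v - 5)*(v - 2)
(5) = (r - 1)*(r^2 + 3*r - 4) = (r - 1)^2*(r + 4)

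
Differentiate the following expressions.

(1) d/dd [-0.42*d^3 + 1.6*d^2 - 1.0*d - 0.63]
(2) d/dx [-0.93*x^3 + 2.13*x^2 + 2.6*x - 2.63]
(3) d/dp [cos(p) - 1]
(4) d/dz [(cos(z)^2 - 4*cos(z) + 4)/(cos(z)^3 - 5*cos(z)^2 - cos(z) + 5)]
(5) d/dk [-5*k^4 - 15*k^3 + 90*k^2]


(1) = -1.26*d^2 + 3.2*d - 1.0
(2) = -2.79*x^2 + 4.26*x + 2.6
(3) = -sin(p)
(4) = (cos(z)^4 - 8*cos(z)^3 + 33*cos(z)^2 - 50*cos(z) + 16)/((cos(z) - 5)^2*sin(z)^3)
(5) = 5*k*(-4*k^2 - 9*k + 36)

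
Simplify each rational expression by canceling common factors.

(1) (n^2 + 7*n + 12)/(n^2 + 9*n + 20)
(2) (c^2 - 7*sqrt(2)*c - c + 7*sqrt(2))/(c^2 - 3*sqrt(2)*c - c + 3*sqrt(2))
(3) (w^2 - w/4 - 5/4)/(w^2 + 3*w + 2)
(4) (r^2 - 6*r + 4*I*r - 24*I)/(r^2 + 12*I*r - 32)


(1) = (n + 3)/(n + 5)
(2) = (c - 7*sqrt(2))/(c - 3*sqrt(2))
(3) = (4*w - 5)/(4*w + 8)
(4) = (r - 6)/(r + 8*I)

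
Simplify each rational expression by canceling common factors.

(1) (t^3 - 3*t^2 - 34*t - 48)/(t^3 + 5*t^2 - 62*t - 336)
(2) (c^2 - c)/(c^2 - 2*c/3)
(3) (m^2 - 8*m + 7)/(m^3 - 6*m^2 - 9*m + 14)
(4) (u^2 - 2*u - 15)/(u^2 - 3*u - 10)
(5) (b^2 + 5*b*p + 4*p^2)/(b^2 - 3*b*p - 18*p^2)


(1) = (t^2 + 5*t + 6)/(t^2 + 13*t + 42)
(2) = (3*c - 3)/(3*c - 2)
(3) = 1/(m + 2)
(4) = (u + 3)/(u + 2)
(5) = (-b^2 - 5*b*p - 4*p^2)/(-b^2 + 3*b*p + 18*p^2)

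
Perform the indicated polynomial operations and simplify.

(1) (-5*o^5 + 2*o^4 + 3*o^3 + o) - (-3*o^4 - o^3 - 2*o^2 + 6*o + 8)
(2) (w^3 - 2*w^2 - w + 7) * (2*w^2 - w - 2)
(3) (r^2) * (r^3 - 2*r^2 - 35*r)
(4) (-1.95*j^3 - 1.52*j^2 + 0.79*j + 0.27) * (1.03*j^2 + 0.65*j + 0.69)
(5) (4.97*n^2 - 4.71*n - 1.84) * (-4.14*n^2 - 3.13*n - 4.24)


(1) = -5*o^5 + 5*o^4 + 4*o^3 + 2*o^2 - 5*o - 8
(2) = 2*w^5 - 5*w^4 - 2*w^3 + 19*w^2 - 5*w - 14
(3) = r^5 - 2*r^4 - 35*r^3
(4) = -2.0085*j^5 - 2.8331*j^4 - 1.5198*j^3 - 0.2572*j^2 + 0.7206*j + 0.1863
(5) = -20.5758*n^4 + 3.9433*n^3 + 1.2871*n^2 + 25.7296*n + 7.8016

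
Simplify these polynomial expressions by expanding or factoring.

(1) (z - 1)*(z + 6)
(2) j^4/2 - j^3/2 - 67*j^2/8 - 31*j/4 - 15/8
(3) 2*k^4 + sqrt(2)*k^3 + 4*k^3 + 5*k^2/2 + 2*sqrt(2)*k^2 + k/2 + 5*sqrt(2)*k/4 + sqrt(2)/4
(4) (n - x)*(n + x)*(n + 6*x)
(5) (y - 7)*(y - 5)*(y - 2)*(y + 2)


(1) = z^2 + 5*z - 6
(2) = (j/2 + 1/4)*(j - 5)*(j + 1/2)*(j + 3)
(3) = (k + 1/2)^2*(sqrt(2)*k + 1)*(sqrt(2)*k + sqrt(2))
(4) = n^3 + 6*n^2*x - n*x^2 - 6*x^3
(5) = y^4 - 12*y^3 + 31*y^2 + 48*y - 140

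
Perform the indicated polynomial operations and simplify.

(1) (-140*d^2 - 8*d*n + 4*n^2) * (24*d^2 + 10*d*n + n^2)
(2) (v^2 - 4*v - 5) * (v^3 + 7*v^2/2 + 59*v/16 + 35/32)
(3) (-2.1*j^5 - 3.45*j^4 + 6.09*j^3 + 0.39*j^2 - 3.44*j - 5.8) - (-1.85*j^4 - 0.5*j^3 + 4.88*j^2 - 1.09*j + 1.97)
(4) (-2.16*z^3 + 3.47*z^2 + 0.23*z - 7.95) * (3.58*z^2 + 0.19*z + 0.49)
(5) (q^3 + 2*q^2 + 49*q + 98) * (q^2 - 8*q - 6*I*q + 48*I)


(1) = -3360*d^4 - 1592*d^3*n - 124*d^2*n^2 + 32*d*n^3 + 4*n^4
(2) = v^5 - v^4/2 - 245*v^3/16 - 997*v^2/32 - 365*v/16 - 175/32
(3) = -2.1*j^5 - 1.6*j^4 + 6.59*j^3 - 4.49*j^2 - 2.35*j - 7.77
(4) = -7.7328*z^5 + 12.0122*z^4 + 0.4243*z^3 - 26.717*z^2 - 1.3978*z - 3.8955
(5) = q^5 - 6*q^4 - 6*I*q^4 + 33*q^3 + 36*I*q^3 - 294*q^2 - 198*I*q^2 - 784*q + 1764*I*q + 4704*I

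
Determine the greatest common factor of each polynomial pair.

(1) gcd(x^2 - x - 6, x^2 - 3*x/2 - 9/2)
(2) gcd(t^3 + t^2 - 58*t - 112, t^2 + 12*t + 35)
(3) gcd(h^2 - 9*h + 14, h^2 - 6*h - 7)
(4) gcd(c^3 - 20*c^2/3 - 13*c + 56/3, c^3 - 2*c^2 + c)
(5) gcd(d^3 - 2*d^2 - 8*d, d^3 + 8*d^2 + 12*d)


(1) = gcd((x - 3)*(x + 2), (x - 3)*(x + 3/2)) = x - 3
(2) = t + 7
(3) = h - 7
(4) = gcd((c - 8)*(c - 1)*(c + 7/3), c*(c - 1)^2) = c - 1
(5) = d^2 + 2*d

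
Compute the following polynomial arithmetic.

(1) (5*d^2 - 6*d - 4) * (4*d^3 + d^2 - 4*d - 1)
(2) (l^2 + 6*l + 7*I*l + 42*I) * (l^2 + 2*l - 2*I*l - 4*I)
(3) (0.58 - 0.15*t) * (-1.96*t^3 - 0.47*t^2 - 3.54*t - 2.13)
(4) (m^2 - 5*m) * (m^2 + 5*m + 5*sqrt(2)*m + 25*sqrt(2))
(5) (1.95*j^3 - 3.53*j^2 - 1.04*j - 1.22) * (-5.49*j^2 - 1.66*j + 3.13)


(1) = 20*d^5 - 19*d^4 - 42*d^3 + 15*d^2 + 22*d + 4
(2) = l^4 + 8*l^3 + 5*I*l^3 + 26*l^2 + 40*I*l^2 + 112*l + 60*I*l + 168
(3) = 0.294*t^4 - 1.0663*t^3 + 0.2584*t^2 - 1.7337*t - 1.2354
(4) = m^4 + 5*sqrt(2)*m^3 - 25*m^2 - 125*sqrt(2)*m
(5) = -10.7055*j^5 + 16.1427*j^4 + 17.6729*j^3 - 2.6247*j^2 - 1.23*j - 3.8186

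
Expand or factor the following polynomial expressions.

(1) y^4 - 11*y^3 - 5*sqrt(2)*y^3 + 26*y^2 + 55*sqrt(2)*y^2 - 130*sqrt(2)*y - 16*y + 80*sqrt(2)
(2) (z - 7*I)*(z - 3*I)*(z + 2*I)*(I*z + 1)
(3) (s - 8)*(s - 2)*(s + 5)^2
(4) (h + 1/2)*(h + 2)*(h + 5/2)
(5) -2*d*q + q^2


(1) = (y - 8)*(y - 2)*(y - 1)*(y - 5*sqrt(2))
(2) = I*z^4 + 9*z^3 - 9*I*z^2 + 41*z - 42*I
(3) = s^4 - 59*s^2 - 90*s + 400
(4) = h^3 + 5*h^2 + 29*h/4 + 5/2
(5) = q*(-2*d + q)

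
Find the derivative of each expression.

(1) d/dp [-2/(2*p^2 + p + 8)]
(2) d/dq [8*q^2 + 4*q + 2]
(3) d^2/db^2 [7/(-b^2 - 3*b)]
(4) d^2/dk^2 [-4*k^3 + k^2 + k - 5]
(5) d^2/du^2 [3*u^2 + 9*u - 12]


(1) = 2*(4*p + 1)/(2*p^2 + p + 8)^2
(2) = 16*q + 4
(3) = 14*(b*(b + 3) - (2*b + 3)^2)/(b^3*(b + 3)^3)
(4) = 2 - 24*k
(5) = 6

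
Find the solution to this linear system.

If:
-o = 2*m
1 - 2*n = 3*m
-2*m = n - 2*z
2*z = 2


Then:
m = 3
n = -4
o = -6
z = 1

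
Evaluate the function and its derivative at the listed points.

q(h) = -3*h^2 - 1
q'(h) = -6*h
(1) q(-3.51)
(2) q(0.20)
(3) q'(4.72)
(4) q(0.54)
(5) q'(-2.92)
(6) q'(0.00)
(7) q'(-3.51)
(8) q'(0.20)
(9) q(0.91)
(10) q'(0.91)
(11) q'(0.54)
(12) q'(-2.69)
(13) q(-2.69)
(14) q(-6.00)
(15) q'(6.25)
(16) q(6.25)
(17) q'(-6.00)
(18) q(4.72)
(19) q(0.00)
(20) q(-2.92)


(1) = -37.96
(2) = -1.12
(3) = -28.32
(4) = -1.87
(5) = 17.52
(6) = 0.00
(7) = 21.06
(8) = -1.20
(9) = -3.48
(10) = -5.46
(11) = -3.24
(12) = 16.14
(13) = -22.71
(14) = -109.00
(15) = -37.50
(16) = -118.19
(17) = 36.00
(18) = -67.84
(19) = -1.00
(20) = -26.58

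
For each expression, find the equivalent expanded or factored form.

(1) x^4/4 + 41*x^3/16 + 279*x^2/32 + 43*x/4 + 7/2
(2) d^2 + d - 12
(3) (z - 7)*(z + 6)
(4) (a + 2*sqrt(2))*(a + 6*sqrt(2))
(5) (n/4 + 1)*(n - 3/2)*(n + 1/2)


(1) = (x/4 + 1)*(x + 1/2)*(x + 7/4)*(x + 4)
(2) = (d - 3)*(d + 4)
(3) = z^2 - z - 42
(4) = a^2 + 8*sqrt(2)*a + 24
(5) = n^3/4 + 3*n^2/4 - 19*n/16 - 3/4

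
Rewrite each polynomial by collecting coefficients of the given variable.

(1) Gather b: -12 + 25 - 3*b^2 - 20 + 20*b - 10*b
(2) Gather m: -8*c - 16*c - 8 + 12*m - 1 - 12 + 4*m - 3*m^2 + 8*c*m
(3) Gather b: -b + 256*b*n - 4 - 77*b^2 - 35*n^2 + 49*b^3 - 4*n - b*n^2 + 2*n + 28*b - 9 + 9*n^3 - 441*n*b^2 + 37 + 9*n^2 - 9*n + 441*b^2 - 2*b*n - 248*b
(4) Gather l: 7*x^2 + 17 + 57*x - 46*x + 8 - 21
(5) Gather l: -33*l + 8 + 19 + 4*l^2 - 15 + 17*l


(1) = -3*b^2 + 10*b - 7
(2) = -24*c - 3*m^2 + m*(8*c + 16) - 21
(3) = 49*b^3 + b^2*(364 - 441*n) + b*(-n^2 + 254*n - 221) + 9*n^3 - 26*n^2 - 11*n + 24
(4) = 7*x^2 + 11*x + 4
(5) = 4*l^2 - 16*l + 12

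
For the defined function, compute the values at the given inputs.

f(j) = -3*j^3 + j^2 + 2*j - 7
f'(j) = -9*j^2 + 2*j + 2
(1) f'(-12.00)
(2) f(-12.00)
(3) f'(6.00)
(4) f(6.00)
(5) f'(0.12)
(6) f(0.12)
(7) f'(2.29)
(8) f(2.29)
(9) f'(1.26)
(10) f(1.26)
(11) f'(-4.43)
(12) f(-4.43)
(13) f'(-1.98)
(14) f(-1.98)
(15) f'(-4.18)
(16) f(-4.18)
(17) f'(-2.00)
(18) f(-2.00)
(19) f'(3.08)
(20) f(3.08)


(1) = -1318.00
(2) = 5297.00
(3) = -310.00
(4) = -607.00
(5) = 2.11
(6) = -6.75
(7) = -40.62
(8) = -33.20
(9) = -9.77
(10) = -8.89
(11) = -183.48
(12) = 264.58
(13) = -37.24
(14) = 16.25
(15) = -163.61
(16) = 221.22
(17) = -38.00
(18) = 17.00
(19) = -77.22
(20) = -79.01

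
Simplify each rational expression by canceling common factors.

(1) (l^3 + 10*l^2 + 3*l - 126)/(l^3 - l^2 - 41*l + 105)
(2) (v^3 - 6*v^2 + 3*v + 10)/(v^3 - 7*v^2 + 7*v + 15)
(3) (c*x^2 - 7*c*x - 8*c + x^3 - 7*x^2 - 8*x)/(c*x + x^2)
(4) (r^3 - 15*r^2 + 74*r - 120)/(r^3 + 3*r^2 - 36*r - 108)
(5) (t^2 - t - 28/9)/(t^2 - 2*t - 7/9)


(1) = (l + 6)/(l - 5)
(2) = (v - 2)/(v - 3)
(3) = (x^2 - 7*x - 8)/x
(4) = (r^2 - 9*r + 20)/(r^2 + 9*r + 18)
(5) = (3*t + 4)/(3*t + 1)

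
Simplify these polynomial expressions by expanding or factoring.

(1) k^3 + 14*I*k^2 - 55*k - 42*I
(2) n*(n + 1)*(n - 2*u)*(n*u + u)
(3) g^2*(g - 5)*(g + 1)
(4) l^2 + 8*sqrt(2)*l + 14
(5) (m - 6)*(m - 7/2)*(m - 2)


(1) = (k + I)*(k + 6*I)*(k + 7*I)
(2) = n^4*u - 2*n^3*u^2 + 2*n^3*u - 4*n^2*u^2 + n^2*u - 2*n*u^2
(3) = g^4 - 4*g^3 - 5*g^2
(4) = (l + sqrt(2))*(l + 7*sqrt(2))
(5) = m^3 - 23*m^2/2 + 40*m - 42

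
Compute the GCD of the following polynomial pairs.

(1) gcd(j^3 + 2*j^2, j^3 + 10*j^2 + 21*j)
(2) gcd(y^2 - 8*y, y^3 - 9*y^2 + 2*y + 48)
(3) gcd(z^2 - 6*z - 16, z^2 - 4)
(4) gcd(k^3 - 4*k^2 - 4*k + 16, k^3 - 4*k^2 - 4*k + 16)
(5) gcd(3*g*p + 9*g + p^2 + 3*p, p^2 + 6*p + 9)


(1) = j
(2) = y - 8
(3) = z + 2
(4) = k^3 - 4*k^2 - 4*k + 16
(5) = p + 3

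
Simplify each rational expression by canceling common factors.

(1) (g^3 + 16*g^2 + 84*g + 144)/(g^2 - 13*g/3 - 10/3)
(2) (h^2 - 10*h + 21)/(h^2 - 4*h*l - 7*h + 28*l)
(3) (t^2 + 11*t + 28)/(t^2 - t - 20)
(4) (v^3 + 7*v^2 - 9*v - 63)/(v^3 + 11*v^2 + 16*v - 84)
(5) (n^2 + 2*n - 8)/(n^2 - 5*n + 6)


(1) = (3*g^3 + 48*g^2 + 252*g + 432)/(3*g^2 - 13*g - 10)
(2) = (h - 3)/(h - 4*l)
(3) = (t + 7)/(t - 5)
(4) = (v^2 - 9)/(v^2 + 4*v - 12)
(5) = (n + 4)/(n - 3)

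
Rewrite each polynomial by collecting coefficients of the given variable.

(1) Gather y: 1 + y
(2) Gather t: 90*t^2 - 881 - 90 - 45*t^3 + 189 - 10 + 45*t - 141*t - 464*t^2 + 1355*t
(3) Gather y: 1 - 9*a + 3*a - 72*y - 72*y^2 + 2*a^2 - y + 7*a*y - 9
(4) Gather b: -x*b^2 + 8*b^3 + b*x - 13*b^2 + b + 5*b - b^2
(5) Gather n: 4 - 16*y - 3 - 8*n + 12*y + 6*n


(1) = y + 1
(2) = -45*t^3 - 374*t^2 + 1259*t - 792
(3) = 2*a^2 - 6*a - 72*y^2 + y*(7*a - 73) - 8
(4) = 8*b^3 + b^2*(-x - 14) + b*(x + 6)
(5) = -2*n - 4*y + 1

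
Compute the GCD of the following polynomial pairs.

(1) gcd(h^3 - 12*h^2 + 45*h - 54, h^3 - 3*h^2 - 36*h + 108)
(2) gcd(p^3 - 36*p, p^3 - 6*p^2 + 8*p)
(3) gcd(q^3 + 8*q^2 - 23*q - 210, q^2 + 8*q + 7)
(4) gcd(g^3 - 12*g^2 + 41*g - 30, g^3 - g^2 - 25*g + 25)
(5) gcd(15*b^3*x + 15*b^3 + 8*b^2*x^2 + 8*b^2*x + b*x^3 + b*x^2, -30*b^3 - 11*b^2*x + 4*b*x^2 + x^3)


(1) = h^2 - 9*h + 18
(2) = p
(3) = gcd((q - 5)*(q + 6)*(q + 7), (q + 1)*(q + 7)) = q + 7
(4) = gcd((g - 6)*(g - 5)*(g - 1), (g - 5)*(g - 1)*(g + 5)) = g^2 - 6*g + 5
(5) = 5*b + x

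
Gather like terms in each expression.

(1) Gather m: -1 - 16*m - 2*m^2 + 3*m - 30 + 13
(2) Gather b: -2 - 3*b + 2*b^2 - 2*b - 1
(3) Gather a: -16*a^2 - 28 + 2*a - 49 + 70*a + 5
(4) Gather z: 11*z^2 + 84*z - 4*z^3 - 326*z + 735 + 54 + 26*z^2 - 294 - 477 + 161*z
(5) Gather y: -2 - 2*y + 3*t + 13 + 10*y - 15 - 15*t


(1) = -2*m^2 - 13*m - 18
(2) = 2*b^2 - 5*b - 3
(3) = -16*a^2 + 72*a - 72
(4) = -4*z^3 + 37*z^2 - 81*z + 18
(5) = -12*t + 8*y - 4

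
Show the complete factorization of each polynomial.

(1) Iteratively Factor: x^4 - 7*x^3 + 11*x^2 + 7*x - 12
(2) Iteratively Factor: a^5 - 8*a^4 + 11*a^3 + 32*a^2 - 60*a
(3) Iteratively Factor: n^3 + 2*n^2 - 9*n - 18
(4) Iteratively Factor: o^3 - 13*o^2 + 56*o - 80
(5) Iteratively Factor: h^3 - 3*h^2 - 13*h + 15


(1) = (x - 4)*(x^3 - 3*x^2 - x + 3) = (x - 4)*(x - 3)*(x^2 - 1) = (x - 4)*(x - 3)*(x + 1)*(x - 1)
(2) = (a - 2)*(a^4 - 6*a^3 - a^2 + 30*a) = (a - 5)*(a - 2)*(a^3 - a^2 - 6*a) = a*(a - 5)*(a - 2)*(a^2 - a - 6) = a*(a - 5)*(a - 2)*(a + 2)*(a - 3)
(3) = (n + 3)*(n^2 - n - 6) = (n - 3)*(n + 3)*(n + 2)
(4) = (o - 5)*(o^2 - 8*o + 16) = (o - 5)*(o - 4)*(o - 4)
(5) = (h + 3)*(h^2 - 6*h + 5) = (h - 5)*(h + 3)*(h - 1)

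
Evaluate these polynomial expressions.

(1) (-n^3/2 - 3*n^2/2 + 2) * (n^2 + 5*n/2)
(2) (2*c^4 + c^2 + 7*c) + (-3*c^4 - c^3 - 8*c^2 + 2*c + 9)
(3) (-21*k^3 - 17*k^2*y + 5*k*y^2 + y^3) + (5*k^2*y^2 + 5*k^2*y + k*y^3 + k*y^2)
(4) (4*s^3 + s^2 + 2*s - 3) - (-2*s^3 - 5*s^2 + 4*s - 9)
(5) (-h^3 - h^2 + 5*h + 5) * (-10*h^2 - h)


(1) = -n^5/2 - 11*n^4/4 - 15*n^3/4 + 2*n^2 + 5*n
(2) = -c^4 - c^3 - 7*c^2 + 9*c + 9
(3) = -21*k^3 + 5*k^2*y^2 - 12*k^2*y + k*y^3 + 6*k*y^2 + y^3
(4) = 6*s^3 + 6*s^2 - 2*s + 6
(5) = 10*h^5 + 11*h^4 - 49*h^3 - 55*h^2 - 5*h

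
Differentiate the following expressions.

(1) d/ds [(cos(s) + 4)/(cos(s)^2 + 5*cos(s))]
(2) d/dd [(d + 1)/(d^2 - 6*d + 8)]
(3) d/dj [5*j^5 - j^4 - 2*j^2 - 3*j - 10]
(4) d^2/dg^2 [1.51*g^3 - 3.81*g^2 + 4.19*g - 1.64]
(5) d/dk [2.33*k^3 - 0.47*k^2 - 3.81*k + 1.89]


(1) = (sin(s) + 20*sin(s)/cos(s)^2 + 8*tan(s))/(cos(s) + 5)^2
(2) = (d^2 - 6*d - 2*(d - 3)*(d + 1) + 8)/(d^2 - 6*d + 8)^2
(3) = 25*j^4 - 4*j^3 - 4*j - 3
(4) = 9.06*g - 7.62
(5) = 6.99*k^2 - 0.94*k - 3.81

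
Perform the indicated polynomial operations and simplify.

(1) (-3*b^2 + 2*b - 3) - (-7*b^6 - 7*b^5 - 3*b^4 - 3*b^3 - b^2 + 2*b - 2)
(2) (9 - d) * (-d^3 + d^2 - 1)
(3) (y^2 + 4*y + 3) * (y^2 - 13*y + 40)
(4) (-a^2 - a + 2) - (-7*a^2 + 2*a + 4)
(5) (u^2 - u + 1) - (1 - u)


(1) = 7*b^6 + 7*b^5 + 3*b^4 + 3*b^3 - 2*b^2 - 1
(2) = d^4 - 10*d^3 + 9*d^2 + d - 9
(3) = y^4 - 9*y^3 - 9*y^2 + 121*y + 120
(4) = 6*a^2 - 3*a - 2
(5) = u^2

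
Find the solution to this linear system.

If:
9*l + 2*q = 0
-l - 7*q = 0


Then:
l = 0
q = 0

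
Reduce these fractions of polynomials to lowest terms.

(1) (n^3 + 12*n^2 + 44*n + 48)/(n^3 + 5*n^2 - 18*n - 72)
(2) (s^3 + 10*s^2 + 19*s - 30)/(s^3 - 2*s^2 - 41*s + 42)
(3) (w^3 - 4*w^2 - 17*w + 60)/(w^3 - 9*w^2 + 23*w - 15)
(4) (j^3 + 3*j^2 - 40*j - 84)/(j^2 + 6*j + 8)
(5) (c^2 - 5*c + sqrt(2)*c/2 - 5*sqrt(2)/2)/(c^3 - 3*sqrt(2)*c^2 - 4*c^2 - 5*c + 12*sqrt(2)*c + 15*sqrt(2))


(1) = (n^2 + 6*n + 8)/(n^2 - n - 12)
(2) = (s + 5)/(s - 7)
(3) = (w + 4)/(w - 1)
(4) = (j^2 + j - 42)/(j + 4)
(5) = (2*c + sqrt(2))/(2*c^2 + c*(2 - 6*sqrt(2)) - 6*sqrt(2))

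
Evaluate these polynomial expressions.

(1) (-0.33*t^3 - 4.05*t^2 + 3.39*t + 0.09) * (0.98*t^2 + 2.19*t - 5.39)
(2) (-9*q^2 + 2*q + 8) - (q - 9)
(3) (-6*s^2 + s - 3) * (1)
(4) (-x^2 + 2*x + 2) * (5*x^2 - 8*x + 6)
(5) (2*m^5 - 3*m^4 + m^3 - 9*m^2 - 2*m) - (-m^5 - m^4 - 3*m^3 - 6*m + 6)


(1) = -0.3234*t^5 - 4.6917*t^4 - 3.7686*t^3 + 29.3418*t^2 - 18.075*t - 0.4851
(2) = -9*q^2 + q + 17
(3) = -6*s^2 + s - 3
(4) = -5*x^4 + 18*x^3 - 12*x^2 - 4*x + 12
(5) = 3*m^5 - 2*m^4 + 4*m^3 - 9*m^2 + 4*m - 6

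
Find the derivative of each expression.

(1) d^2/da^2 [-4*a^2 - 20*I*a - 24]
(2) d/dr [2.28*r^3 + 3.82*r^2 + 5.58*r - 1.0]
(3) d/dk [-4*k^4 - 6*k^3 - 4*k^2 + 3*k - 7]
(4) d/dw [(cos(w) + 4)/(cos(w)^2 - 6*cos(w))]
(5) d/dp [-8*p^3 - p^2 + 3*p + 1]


(1) = -8
(2) = 6.84*r^2 + 7.64*r + 5.58
(3) = -16*k^3 - 18*k^2 - 8*k + 3
(4) = (sin(w) - 24*sin(w)/cos(w)^2 + 8*tan(w))/(cos(w) - 6)^2
(5) = -24*p^2 - 2*p + 3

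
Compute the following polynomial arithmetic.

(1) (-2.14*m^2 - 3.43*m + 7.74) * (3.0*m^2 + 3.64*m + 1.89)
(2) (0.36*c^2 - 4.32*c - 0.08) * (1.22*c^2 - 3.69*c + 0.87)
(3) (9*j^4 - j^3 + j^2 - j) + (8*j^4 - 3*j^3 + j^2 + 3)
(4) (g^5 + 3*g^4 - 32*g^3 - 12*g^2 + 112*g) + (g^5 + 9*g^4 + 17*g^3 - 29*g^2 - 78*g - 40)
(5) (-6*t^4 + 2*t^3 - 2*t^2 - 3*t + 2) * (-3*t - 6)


(1) = -6.42*m^4 - 18.0796*m^3 + 6.6902*m^2 + 21.6909*m + 14.6286
(2) = 0.4392*c^4 - 6.5988*c^3 + 16.1564*c^2 - 3.4632*c - 0.0696
(3) = 17*j^4 - 4*j^3 + 2*j^2 - j + 3
(4) = 2*g^5 + 12*g^4 - 15*g^3 - 41*g^2 + 34*g - 40
(5) = 18*t^5 + 30*t^4 - 6*t^3 + 21*t^2 + 12*t - 12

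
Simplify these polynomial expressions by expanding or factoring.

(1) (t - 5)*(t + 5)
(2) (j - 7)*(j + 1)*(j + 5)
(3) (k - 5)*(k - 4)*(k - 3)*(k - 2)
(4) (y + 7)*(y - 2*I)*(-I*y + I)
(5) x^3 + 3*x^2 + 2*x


(1) = t^2 - 25
(2) = j^3 - j^2 - 37*j - 35
(3) = k^4 - 14*k^3 + 71*k^2 - 154*k + 120
(4) = -I*y^3 - 2*y^2 - 6*I*y^2 - 12*y + 7*I*y + 14
(5) = x*(x + 1)*(x + 2)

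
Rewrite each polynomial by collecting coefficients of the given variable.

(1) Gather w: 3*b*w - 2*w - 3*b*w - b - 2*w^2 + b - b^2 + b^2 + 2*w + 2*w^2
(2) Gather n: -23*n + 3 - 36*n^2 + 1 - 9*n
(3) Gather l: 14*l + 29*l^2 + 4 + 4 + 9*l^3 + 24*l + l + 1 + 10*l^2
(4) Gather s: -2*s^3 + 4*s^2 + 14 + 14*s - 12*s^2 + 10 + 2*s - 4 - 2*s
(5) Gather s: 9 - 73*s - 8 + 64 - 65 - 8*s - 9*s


(1) = 0
(2) = -36*n^2 - 32*n + 4
(3) = 9*l^3 + 39*l^2 + 39*l + 9
(4) = -2*s^3 - 8*s^2 + 14*s + 20
(5) = -90*s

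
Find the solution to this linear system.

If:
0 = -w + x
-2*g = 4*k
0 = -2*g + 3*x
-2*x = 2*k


Then:
g = 0
k = 0
w = 0
x = 0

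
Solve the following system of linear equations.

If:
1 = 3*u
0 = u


Then:
No Solution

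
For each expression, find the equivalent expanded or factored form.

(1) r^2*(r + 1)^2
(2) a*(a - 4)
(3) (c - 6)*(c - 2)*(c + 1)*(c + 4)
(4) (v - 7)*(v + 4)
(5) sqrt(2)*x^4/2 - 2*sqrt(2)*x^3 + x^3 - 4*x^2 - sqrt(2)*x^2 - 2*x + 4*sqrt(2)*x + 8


(1) = r^4 + 2*r^3 + r^2
(2) = a^2 - 4*a
(3) = c^4 - 3*c^3 - 24*c^2 + 28*c + 48
(4) = v^2 - 3*v - 28
(5) = (x - 4)*(x - sqrt(2))*(x + sqrt(2))*(sqrt(2)*x/2 + 1)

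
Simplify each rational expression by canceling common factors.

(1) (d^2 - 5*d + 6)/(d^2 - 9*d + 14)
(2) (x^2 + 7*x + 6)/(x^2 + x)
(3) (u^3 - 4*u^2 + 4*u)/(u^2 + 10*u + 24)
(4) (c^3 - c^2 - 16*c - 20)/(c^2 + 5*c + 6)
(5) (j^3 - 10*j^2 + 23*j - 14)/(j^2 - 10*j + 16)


(1) = (d - 3)/(d - 7)
(2) = (x + 6)/x
(3) = (u^3 - 4*u^2 + 4*u)/(u^2 + 10*u + 24)
(4) = (c^2 - 3*c - 10)/(c + 3)
(5) = (j^2 - 8*j + 7)/(j - 8)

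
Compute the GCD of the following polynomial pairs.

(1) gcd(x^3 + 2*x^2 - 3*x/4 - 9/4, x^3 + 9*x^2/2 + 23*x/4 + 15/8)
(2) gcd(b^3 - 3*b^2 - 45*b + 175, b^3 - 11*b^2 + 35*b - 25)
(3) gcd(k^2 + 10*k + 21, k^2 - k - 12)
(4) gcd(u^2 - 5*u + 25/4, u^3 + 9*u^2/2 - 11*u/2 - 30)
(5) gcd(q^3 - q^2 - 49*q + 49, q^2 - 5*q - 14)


(1) = x + 3/2
(2) = gcd((b - 5)^2*(b + 7), (b - 5)^2*(b - 1)) = b^2 - 10*b + 25
(3) = gcd((k + 3)*(k + 7), (k - 4)*(k + 3)) = k + 3
(4) = gcd((u - 5/2)^2, (u - 5/2)*(u + 3)*(u + 4)) = u - 5/2
(5) = q - 7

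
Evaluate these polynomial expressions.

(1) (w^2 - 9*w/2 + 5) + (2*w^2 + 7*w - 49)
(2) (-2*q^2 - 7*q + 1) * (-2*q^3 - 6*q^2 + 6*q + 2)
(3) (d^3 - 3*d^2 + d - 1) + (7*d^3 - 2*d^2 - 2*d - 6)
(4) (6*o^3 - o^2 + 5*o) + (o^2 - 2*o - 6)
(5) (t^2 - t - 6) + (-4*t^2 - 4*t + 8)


(1) = 3*w^2 + 5*w/2 - 44
(2) = 4*q^5 + 26*q^4 + 28*q^3 - 52*q^2 - 8*q + 2
(3) = 8*d^3 - 5*d^2 - d - 7
(4) = 6*o^3 + 3*o - 6
(5) = -3*t^2 - 5*t + 2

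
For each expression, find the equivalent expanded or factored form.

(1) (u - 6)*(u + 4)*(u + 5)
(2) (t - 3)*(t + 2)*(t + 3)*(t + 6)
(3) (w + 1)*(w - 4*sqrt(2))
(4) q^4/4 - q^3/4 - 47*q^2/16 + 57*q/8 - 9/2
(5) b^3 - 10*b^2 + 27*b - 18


(1) = u^3 + 3*u^2 - 34*u - 120
(2) = t^4 + 8*t^3 + 3*t^2 - 72*t - 108
(3) = w^2 - 4*sqrt(2)*w + w - 4*sqrt(2)
(4) = (q/4 + 1)*(q - 2)*(q - 3/2)^2
(5) = (b - 6)*(b - 3)*(b - 1)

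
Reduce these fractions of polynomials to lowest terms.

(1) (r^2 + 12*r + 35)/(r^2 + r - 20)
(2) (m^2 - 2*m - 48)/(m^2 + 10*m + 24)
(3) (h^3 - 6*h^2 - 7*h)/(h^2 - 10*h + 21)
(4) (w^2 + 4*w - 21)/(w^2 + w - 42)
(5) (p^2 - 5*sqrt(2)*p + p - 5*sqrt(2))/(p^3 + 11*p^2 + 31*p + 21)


(1) = (r + 7)/(r - 4)
(2) = (m - 8)/(m + 4)
(3) = (h^2 + h)/(h - 3)
(4) = (w - 3)/(w - 6)
(5) = (p - 5*sqrt(2))/(p^2 + 10*p + 21)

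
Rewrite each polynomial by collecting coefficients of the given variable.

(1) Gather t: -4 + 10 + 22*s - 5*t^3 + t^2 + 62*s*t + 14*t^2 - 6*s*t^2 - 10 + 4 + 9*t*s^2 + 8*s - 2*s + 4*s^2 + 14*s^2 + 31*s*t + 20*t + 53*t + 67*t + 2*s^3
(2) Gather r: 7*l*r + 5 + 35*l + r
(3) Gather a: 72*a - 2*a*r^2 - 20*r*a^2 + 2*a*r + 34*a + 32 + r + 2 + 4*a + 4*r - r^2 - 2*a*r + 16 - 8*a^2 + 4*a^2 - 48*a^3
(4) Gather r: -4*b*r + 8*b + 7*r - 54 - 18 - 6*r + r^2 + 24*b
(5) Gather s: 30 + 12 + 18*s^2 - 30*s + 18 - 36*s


(1) = 2*s^3 + 18*s^2 + 28*s - 5*t^3 + t^2*(15 - 6*s) + t*(9*s^2 + 93*s + 140)
(2) = 35*l + r*(7*l + 1) + 5
(3) = -48*a^3 + a^2*(-20*r - 4) + a*(110 - 2*r^2) - r^2 + 5*r + 50
(4) = 32*b + r^2 + r*(1 - 4*b) - 72
(5) = 18*s^2 - 66*s + 60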